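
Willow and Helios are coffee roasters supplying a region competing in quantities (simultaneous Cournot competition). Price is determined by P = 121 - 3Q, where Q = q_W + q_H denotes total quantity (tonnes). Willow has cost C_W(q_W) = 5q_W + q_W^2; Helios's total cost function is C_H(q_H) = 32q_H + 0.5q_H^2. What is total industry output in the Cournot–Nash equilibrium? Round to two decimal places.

19.34

Willow's profit: π_W = (121 - 3Q)q_W - (5q_W + q_W²). Setting ∂π_W/∂q_W = 0: 116 - 8q_W - 3(q_H) = 0.
Helios's profit: π_H = (121 - 3Q)q_H - (32q_H + (1/2)q_H²). Setting ∂π_H/∂q_H = 0: 89 - 7q_H - 3(q_W) = 0.
So q_W = (116 - 3q_H)/8 and q_H = (89 - 3q_W)/7.
Solving the pair: q_W = 545/47, q_H = 364/47.
Total output Q = 545/47 + 364/47 = 909/47.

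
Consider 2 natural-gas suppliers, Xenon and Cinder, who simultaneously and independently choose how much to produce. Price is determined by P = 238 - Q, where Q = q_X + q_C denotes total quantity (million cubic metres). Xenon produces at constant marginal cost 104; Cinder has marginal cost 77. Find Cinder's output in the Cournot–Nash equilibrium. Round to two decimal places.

62.67

Xenon's profit: π_X = (238 - Q)q_X - (104q_X). Setting ∂π_X/∂q_X = 0: 134 - 2q_X - (q_C) = 0.
Cinder's profit: π_C = (238 - Q)q_C - (77q_C). Setting ∂π_C/∂q_C = 0: 161 - 2q_C - (q_X) = 0.
So q_X = (134 - q_C)/2 and q_C = (161 - q_X)/2.
Substituting one into the other gives q_X = 107/3 and q_C = 188/3.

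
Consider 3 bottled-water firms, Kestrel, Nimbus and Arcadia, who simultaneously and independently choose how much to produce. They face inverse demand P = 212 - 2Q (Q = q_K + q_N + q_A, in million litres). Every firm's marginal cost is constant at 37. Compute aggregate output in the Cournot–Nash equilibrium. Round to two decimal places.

A representative firm's profit is π_i = q_i(212 - 2Q) - 37q_i.
Setting ∂π_i/∂q_i = 0 with rivals' quantities fixed: 175 - 4q_i - 2·Σ_{j≠i} q_j = 0.
With identical firms every q_j equals q_i, so Σ_{j≠i} q_j = 2q_i and 175 = 8q_i, giving q_i = 175/8.
Total output Q = 175/8 + 175/8 + 175/8 = 525/8.

65.63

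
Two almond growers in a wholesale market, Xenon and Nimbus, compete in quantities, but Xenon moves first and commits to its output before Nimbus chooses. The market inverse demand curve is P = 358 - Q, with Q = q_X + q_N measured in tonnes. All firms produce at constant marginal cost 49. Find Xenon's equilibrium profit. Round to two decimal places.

11935.13

Solve by backward induction. Given q_X, the follower Nimbus maximises π_N = (358 - q_X - q_N)q_N - 49q_N.
Setting the follower's marginal profit to zero, 309 - q_X - 2q_N = 0, i.e. q_N = (309 - q_X)/2.
Xenon substitutes q_N(q_X) into its own profit: π_X = q_X(358 - q_X - (309 - q_X)/2) - 49q_X = (407/2 - (1/2)q_X)q_X - 49q_X.
Maximising: ∂π_X/∂q_X = 309/2 - q_X = 0, giving q_X = 309/2.
Then q_N = (309 - 309/2)/2 = 309/4.
Price P = 358 - 927/4 = 505/4.
Xenon's profit: (505/4 - 49)·(309/2) = 11935.1250.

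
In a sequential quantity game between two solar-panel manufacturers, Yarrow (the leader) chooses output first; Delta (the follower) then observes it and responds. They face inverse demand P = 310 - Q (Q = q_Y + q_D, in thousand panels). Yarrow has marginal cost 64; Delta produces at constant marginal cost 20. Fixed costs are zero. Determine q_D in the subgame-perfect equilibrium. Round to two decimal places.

94.50

The follower Delta best-responds to any q_Y: π_D = (310 - Q)q_D - 20q_D.
Setting the follower's marginal profit to zero, 290 - q_Y - 2q_D = 0, i.e. q_D = (290 - q_Y)/2.
Yarrow substitutes q_D(q_Y) into its own profit: π_Y = q_Y(310 - q_Y - (290 - q_Y)/2) - 64q_Y = (165 - (1/2)q_Y)q_Y - 64q_Y.
Leader FOC: 101 - q_Y = 0, so q_Y = 101.
Then q_D = (290 - 101)/2 = 189/2.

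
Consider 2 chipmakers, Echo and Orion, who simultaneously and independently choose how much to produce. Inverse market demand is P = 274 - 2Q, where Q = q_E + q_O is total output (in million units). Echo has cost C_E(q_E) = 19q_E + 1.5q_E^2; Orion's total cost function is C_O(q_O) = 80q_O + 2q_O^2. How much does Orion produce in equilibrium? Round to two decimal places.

Echo's profit: π_E = (274 - 2Q)q_E - (19q_E + (3/2)q_E²). Setting ∂π_E/∂q_E = 0: 255 - 7q_E - 2(q_O) = 0.
Orion's first-order condition: 194 - 8q_O - 2(q_E) = 0.
Best responses: q_E = (255 - 2q_O)/7, q_O = (194 - 2q_E)/8.
Substituting one into the other gives q_E = 413/13 and q_O = 212/13.

16.31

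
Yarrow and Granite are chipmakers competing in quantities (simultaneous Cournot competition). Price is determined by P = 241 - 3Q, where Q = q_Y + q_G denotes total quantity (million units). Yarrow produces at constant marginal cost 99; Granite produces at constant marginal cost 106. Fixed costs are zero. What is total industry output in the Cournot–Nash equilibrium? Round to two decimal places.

Yarrow's profit: π_Y = (241 - 3Q)q_Y - (99q_Y). Setting ∂π_Y/∂q_Y = 0: 142 - 6q_Y - 3(q_G) = 0.
Granite's first-order condition: 135 - 6q_G - 3(q_Y) = 0.
So q_Y = (142 - 3q_G)/6 and q_G = (135 - 3q_Y)/6.
Substituting one into the other gives q_Y = 149/9 and q_G = 128/9.
Total output Q = 149/9 + 128/9 = 277/9.

30.78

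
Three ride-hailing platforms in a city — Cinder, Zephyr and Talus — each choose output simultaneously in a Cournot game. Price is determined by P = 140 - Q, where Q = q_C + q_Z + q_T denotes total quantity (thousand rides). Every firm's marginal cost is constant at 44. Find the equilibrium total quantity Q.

72

Each firm earns π_i = (140 - Q)q_i - 44q_i.
Setting ∂π_i/∂q_i = 0 with rivals' quantities fixed: 96 - 2q_i - Σ_{j≠i} q_j = 0.
By symmetry each firm produces the same amount; substituting Σ_{j≠i} q_j = 2q_i yields q_i = 96/4 = 24.
Total output Q = 24 + 24 + 24 = 72.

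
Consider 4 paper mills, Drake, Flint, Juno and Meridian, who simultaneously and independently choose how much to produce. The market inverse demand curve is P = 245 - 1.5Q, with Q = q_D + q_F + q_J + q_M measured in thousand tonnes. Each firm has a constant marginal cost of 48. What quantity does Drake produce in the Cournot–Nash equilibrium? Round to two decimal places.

A representative firm's profit is π_i = q_i(245 - 1.5Q) - 48q_i.
Setting ∂π_i/∂q_i = 0 with rivals' quantities fixed: 197 - 3q_i - (3/2)·Σ_{j≠i} q_j = 0.
With identical firms every q_j equals q_i, so Σ_{j≠i} q_j = 3q_i and 197 = (15/2)q_i, giving q_i = 394/15.

26.27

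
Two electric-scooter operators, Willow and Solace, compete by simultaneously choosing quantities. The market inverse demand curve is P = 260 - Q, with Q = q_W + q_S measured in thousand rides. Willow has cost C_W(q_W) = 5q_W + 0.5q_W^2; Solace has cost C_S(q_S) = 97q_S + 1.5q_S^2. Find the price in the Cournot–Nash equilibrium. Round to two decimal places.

Willow's profit: π_W = (260 - Q)q_W - (5q_W + (1/2)q_W²). Setting ∂π_W/∂q_W = 0: 255 - 3q_W - (q_S) = 0.
Solace's first-order condition: 163 - 5q_S - (q_W) = 0.
So q_W = (255 - q_S)/3 and q_S = (163 - q_W)/5.
Substituting one into the other gives q_W = 556/7 and q_S = 117/7.
Total output Q = 673/7, so price P = 260 - 673/7 = 1147/7.

163.86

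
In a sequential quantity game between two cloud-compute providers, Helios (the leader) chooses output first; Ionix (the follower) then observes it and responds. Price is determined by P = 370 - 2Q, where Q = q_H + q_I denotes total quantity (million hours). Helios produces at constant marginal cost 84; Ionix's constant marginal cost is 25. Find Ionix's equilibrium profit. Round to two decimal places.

6699.03

The follower Ionix best-responds to any q_H: π_I = (370 - 2Q)q_I - 25q_I.
Setting the follower's marginal profit to zero, 345 - 2q_H - 4q_I = 0, i.e. q_I = (345 - 2q_H)/4.
Helios substitutes q_I(q_H) into its own profit: π_H = q_H(370 - 2q_H - (345 - 2q_H)/2) - 84q_H = (395/2 - q_H)q_H - 84q_H.
Leader FOC: 227/2 - 2q_H = 0, so q_H = 227/4.
Then q_I = (345 - 2·(227/4))/4 = 463/8.
Price P = 370 - 2·(917/8) = 563/4.
Ionix's profit: (563/4 - 25)·(463/8) = 6699.0313.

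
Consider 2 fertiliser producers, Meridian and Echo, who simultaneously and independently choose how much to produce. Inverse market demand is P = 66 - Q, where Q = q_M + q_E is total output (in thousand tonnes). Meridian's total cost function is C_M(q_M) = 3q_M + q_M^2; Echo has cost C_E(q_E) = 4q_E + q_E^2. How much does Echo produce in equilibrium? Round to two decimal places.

Meridian's profit: π_M = (66 - Q)q_M - (3q_M + q_M²). Setting ∂π_M/∂q_M = 0: 63 - 4q_M - (q_E) = 0.
Echo's profit: π_E = (66 - Q)q_E - (4q_E + q_E²). Setting ∂π_E/∂q_E = 0: 62 - 4q_E - (q_M) = 0.
So q_M = (63 - q_E)/4 and q_E = (62 - q_M)/4.
Solving the pair: q_M = 38/3, q_E = 37/3.

12.33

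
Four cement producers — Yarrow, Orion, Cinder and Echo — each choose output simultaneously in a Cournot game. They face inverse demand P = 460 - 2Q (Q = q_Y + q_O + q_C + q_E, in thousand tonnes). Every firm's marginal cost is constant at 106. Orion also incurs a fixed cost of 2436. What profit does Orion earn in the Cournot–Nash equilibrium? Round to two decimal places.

Each firm earns π_i = (460 - 2Q)q_i - 106q_i.
Setting ∂π_i/∂q_i = 0 with rivals' quantities fixed: 354 - 4q_i - 2·Σ_{j≠i} q_j = 0.
By symmetry each firm produces the same amount; substituting Σ_{j≠i} q_j = 3q_i yields q_i = 354/10 = 177/5.
Price P = 460 - 2·(708/5) = 884/5.
Orion's profit: (884/5 - 106)·(177/5) - 2436 = 1758/25.

70.32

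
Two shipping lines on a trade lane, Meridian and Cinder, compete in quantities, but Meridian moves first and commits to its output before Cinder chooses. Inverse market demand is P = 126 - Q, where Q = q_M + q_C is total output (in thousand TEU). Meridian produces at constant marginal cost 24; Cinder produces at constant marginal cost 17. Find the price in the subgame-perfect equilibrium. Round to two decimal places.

47.75

The follower Cinder best-responds to any q_M: π_C = (126 - Q)q_C - 17q_C.
Setting the follower's marginal profit to zero, 109 - q_M - 2q_C = 0, i.e. q_C = (109 - q_M)/2.
The leader anticipates this reaction. Substituting into P = 126 - Q gives P = 143/2 - (1/2)q_M, so π_M = (143/2 - (1/2)q_M)q_M - 24q_M.
Leader FOC: 95/2 - q_M = 0, so q_M = 95/2.
Then q_C = (109 - 95/2)/2 = 123/4.
Total output Q = 313/4, so price P = 126 - 313/4 = 191/4.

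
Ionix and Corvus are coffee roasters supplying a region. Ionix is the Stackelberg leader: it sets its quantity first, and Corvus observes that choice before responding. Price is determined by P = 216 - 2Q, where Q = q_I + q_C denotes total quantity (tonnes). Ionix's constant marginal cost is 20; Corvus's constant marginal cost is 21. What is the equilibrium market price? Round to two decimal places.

69.25

Solve by backward induction. Given q_I, the follower Corvus maximises π_C = (216 - 2q_I - 2q_C)q_C - 21q_C.
∂π_C/∂q_C = 195 - 2q_I - 4q_C = 0 gives the reaction function q_C = (195 - 2q_I)/4.
The leader anticipates this reaction. Substituting into P = 216 - 2Q gives P = 237/2 - q_I, so π_I = (237/2 - q_I)q_I - 20q_I.
The leader's first-order condition 197/2 - 2q_I = 0 yields q_I = 197/4.
Then q_C = (195 - 2·(197/4))/4 = 193/8.
Total output Q = 587/8, so price P = 216 - 2·(587/8) = 277/4.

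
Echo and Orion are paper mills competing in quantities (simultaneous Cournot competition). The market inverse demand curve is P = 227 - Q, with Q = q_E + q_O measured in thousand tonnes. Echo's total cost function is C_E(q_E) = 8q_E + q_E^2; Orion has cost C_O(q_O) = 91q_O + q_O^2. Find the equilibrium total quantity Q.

71

Echo's profit: π_E = (227 - Q)q_E - (8q_E + q_E²). Setting ∂π_E/∂q_E = 0: 219 - 4q_E - (q_O) = 0.
Orion's first-order condition: 136 - 4q_O - (q_E) = 0.
Rearranging gives the reaction functions q_E = (219 - q_O)/4 and q_O = (136 - q_E)/4.
Solving the pair: q_E = 148/3, q_O = 65/3.
Total output Q = 148/3 + 65/3 = 71.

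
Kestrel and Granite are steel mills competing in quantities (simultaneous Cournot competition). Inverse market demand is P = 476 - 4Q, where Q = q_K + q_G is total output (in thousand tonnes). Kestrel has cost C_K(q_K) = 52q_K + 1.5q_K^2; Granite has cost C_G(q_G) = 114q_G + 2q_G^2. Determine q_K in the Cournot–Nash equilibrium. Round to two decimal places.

31.38

Kestrel's profit: π_K = (476 - 4Q)q_K - (52q_K + (3/2)q_K²). Setting ∂π_K/∂q_K = 0: 424 - 11q_K - 4(q_G) = 0.
Granite's profit: π_G = (476 - 4Q)q_G - (114q_G + 2q_G²). Setting ∂π_G/∂q_G = 0: 362 - 12q_G - 4(q_K) = 0.
So q_K = (424 - 4q_G)/11 and q_G = (362 - 4q_K)/12.
Solving the pair: q_K = 910/29, q_G = 1143/58.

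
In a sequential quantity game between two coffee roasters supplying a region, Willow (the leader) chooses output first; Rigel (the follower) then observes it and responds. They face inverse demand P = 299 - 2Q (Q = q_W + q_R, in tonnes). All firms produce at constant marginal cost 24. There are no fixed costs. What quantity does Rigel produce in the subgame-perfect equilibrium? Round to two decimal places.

34.38

The follower Rigel best-responds to any q_W: π_R = (299 - 2Q)q_R - 24q_R.
Follower FOC: 275 - 2q_W - 4q_R = 0, so q_R(q_W) = (275 - 2q_W)/4.
The leader anticipates this reaction. Substituting into P = 299 - 2Q gives P = 323/2 - q_W, so π_W = (323/2 - q_W)q_W - 24q_W.
Leader FOC: 275/2 - 2q_W = 0, so q_W = 275/4.
Then q_R = (275 - 2·(275/4))/4 = 275/8.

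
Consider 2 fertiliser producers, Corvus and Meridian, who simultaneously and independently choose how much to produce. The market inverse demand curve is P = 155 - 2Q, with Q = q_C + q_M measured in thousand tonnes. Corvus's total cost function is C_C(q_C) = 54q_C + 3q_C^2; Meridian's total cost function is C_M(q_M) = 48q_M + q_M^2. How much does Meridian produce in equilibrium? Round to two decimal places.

Corvus's profit: π_C = (155 - 2Q)q_C - (54q_C + 3q_C²). Setting ∂π_C/∂q_C = 0: 101 - 10q_C - 2(q_M) = 0.
Meridian's profit: π_M = (155 - 2Q)q_M - (48q_M + q_M²). Setting ∂π_M/∂q_M = 0: 107 - 6q_M - 2(q_C) = 0.
Rearranging gives the reaction functions q_C = (101 - 2q_M)/10 and q_M = (107 - 2q_C)/6.
Substituting one into the other gives q_C = 7 and q_M = 31/2.

15.50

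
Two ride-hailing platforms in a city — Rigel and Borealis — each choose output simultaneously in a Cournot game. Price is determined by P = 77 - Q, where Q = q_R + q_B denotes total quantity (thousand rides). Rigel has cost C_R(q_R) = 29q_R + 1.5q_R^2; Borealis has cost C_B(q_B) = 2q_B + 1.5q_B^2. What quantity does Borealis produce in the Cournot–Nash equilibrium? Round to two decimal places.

13.63

Rigel's profit: π_R = (77 - Q)q_R - (29q_R + (3/2)q_R²). Setting ∂π_R/∂q_R = 0: 48 - 5q_R - (q_B) = 0.
Borealis's profit: π_B = (77 - Q)q_B - (2q_B + (3/2)q_B²). Setting ∂π_B/∂q_B = 0: 75 - 5q_B - (q_R) = 0.
Best responses: q_R = (48 - q_B)/5, q_B = (75 - q_R)/5.
Solving the pair: q_R = 55/8, q_B = 109/8.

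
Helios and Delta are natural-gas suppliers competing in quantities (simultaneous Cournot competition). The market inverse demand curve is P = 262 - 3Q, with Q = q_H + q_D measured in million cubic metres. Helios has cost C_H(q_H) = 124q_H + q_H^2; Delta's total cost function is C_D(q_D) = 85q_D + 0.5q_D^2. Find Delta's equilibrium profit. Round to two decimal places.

1590.77

Helios's profit: π_H = (262 - 3Q)q_H - (124q_H + q_H²). Setting ∂π_H/∂q_H = 0: 138 - 8q_H - 3(q_D) = 0.
Delta's first-order condition: 177 - 7q_D - 3(q_H) = 0.
Rearranging gives the reaction functions q_H = (138 - 3q_D)/8 and q_D = (177 - 3q_H)/7.
Substituting one into the other gives q_H = 435/47 and q_D = 1002/47.
Price P = 262 - 3·(1437/47) = 170.2766.
Delta's profit: 170.2766·(1002/47) - 85·(1002/47) - (1/2)(1002/47)² = 1590.7714.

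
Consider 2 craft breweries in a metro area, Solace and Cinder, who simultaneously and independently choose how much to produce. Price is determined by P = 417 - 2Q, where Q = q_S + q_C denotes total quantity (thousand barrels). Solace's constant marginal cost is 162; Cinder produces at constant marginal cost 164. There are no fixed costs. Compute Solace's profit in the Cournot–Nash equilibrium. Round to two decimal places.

3669.39

Solace's profit: π_S = (417 - 2Q)q_S - (162q_S). Setting ∂π_S/∂q_S = 0: 255 - 4q_S - 2(q_C) = 0.
Cinder's profit: π_C = (417 - 2Q)q_C - (164q_C). Setting ∂π_C/∂q_C = 0: 253 - 4q_C - 2(q_S) = 0.
Rearranging gives the reaction functions q_S = (255 - 2q_C)/4 and q_C = (253 - 2q_S)/4.
Substituting one into the other gives q_S = 257/6 and q_C = 251/6.
Price P = 417 - 2·(254/3) = 743/3.
Solace's profit: (743/3 - 162)·(257/6) = 3669.3889.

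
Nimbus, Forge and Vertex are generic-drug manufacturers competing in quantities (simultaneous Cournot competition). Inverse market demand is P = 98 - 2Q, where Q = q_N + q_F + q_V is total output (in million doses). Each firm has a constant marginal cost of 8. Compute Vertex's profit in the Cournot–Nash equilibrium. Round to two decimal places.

A representative firm's profit is π_i = q_i(98 - 2Q) - 8q_i.
First-order condition (treating rivals' output as given): 90 - 4q_i - 2·Σ_{j≠i} q_j = 0.
By symmetry each firm produces the same amount; substituting Σ_{j≠i} q_j = 2q_i yields q_i = 90/8 = 45/4.
Price P = 98 - 2·(135/4) = 61/2.
Vertex's profit: (61/2 - 8)·(45/4) = 253.1250.

253.13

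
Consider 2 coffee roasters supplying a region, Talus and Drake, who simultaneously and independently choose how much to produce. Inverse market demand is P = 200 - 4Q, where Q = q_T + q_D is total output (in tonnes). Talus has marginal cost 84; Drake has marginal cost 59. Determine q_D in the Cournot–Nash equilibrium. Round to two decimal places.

Talus's profit: π_T = (200 - 4Q)q_T - (84q_T). Setting ∂π_T/∂q_T = 0: 116 - 8q_T - 4(q_D) = 0.
Drake's first-order condition: 141 - 8q_D - 4(q_T) = 0.
So q_T = (116 - 4q_D)/8 and q_D = (141 - 4q_T)/8.
Solving the pair: q_T = 91/12, q_D = 83/6.

13.83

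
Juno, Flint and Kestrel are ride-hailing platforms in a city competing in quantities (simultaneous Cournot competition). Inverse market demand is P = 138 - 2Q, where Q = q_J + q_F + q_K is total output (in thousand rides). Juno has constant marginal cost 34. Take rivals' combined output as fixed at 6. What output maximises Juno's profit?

23

With rivals' combined output fixed at 6, Juno's profit is π_J = (138 - 2·6 - 2q_J)q_J - (34q_J) = (126 - 2q_J)q_J - (34q_J).
∂π_J/∂q_J = 92 - 4q_J = 0, so q_J = 23.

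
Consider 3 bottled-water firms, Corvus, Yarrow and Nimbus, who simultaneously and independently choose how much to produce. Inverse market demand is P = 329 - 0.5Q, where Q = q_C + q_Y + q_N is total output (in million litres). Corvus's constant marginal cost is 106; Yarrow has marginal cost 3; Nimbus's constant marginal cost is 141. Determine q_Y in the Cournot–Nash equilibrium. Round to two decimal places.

Corvus's profit: π_C = (329 - 0.5Q)q_C - (106q_C). Setting ∂π_C/∂q_C = 0: 223 - q_C - (1/2)(q_Y + q_N) = 0.
Yarrow's first-order condition: 326 - q_Y - (1/2)(q_C + q_N) = 0.
Nimbus's profit: π_N = (329 - 0.5Q)q_N - (141q_N). Setting ∂π_N/∂q_N = 0: 188 - q_N - (1/2)(q_C + q_Y) = 0.
Summing all 3 equations gives 737 − 2Q = 0, hence Q = 737/2.
Back-substituting: q_C = (223 − 737/4)/(1/2) = 155/2, q_Y = (326 − 737/4)/(1/2) = 567/2, q_N = (188 − 737/4)/(1/2) = 15/2.

283.50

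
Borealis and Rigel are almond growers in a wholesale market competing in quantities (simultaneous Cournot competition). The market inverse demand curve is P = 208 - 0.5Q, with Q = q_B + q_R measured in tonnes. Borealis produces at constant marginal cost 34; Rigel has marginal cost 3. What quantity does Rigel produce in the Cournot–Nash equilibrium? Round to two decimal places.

Borealis's profit: π_B = (208 - 0.5Q)q_B - (34q_B). Setting ∂π_B/∂q_B = 0: 174 - q_B - (1/2)(q_R) = 0.
Rigel's profit: π_R = (208 - 0.5Q)q_R - (3q_R). Setting ∂π_R/∂q_R = 0: 205 - q_R - (1/2)(q_B) = 0.
Best responses: q_B = (174 - (1/2)q_R), q_R = (205 - (1/2)q_B).
Substituting one into the other gives q_B = 286/3 and q_R = 472/3.

157.33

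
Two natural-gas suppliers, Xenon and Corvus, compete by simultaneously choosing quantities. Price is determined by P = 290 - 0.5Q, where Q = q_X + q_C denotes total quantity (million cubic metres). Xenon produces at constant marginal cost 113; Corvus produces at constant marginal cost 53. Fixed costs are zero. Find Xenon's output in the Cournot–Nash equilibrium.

78

Xenon's profit: π_X = (290 - 0.5Q)q_X - (113q_X). Setting ∂π_X/∂q_X = 0: 177 - q_X - (1/2)(q_C) = 0.
Corvus's profit: π_C = (290 - 0.5Q)q_C - (53q_C). Setting ∂π_C/∂q_C = 0: 237 - q_C - (1/2)(q_X) = 0.
Rearranging gives the reaction functions q_X = (177 - (1/2)q_C) and q_C = (237 - (1/2)q_X).
Solving the pair: q_X = 78, q_C = 198.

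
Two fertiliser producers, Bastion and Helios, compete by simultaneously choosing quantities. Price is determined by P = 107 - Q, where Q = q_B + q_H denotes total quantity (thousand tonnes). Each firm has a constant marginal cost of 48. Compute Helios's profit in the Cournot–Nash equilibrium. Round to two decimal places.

Each firm earns π_i = (107 - Q)q_i - 48q_i.
Setting ∂π_i/∂q_i = 0 with rivals' quantities fixed: 59 - 2q_i - q_j = 0.
With identical firms every q_j equals q_i, so q_j = q_i and 59 = 3q_i, giving q_i = 59/3.
Price P = 107 - 118/3 = 203/3.
Helios's profit: (203/3 - 48)·(59/3) = 386.7778.

386.78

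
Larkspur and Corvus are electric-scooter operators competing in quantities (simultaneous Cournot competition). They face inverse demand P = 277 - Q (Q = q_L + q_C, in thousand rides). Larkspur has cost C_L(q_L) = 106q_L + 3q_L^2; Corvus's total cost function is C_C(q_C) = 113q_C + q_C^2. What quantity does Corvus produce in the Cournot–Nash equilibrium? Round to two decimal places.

Larkspur's profit: π_L = (277 - Q)q_L - (106q_L + 3q_L²). Setting ∂π_L/∂q_L = 0: 171 - 8q_L - (q_C) = 0.
Corvus's first-order condition: 164 - 4q_C - (q_L) = 0.
So q_L = (171 - q_C)/8 and q_C = (164 - q_L)/4.
Substituting one into the other gives q_L = 520/31 and q_C = 1141/31.

36.81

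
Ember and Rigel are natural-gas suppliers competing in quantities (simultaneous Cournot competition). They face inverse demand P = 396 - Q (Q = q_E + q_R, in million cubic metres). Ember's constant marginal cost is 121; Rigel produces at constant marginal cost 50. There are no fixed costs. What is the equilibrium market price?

Ember's profit: π_E = (396 - Q)q_E - (121q_E). Setting ∂π_E/∂q_E = 0: 275 - 2q_E - (q_R) = 0.
Rigel's profit: π_R = (396 - Q)q_R - (50q_R). Setting ∂π_R/∂q_R = 0: 346 - 2q_R - (q_E) = 0.
Best responses: q_E = (275 - q_R)/2, q_R = (346 - q_E)/2.
Solving the pair: q_E = 68, q_R = 139.
Total output Q = 207, so price P = 396 - 207 = 189.

189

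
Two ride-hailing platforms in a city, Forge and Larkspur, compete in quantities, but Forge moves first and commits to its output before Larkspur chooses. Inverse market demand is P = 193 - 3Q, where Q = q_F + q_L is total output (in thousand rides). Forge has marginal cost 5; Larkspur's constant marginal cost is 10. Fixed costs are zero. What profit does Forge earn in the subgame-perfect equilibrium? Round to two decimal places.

1552.04

Solve by backward induction. Given q_F, the follower Larkspur maximises π_L = (193 - 3q_F - 3q_L)q_L - 10q_L.
∂π_L/∂q_L = 183 - 3q_F - 6q_L = 0 gives the reaction function q_L = (183 - 3q_F)/6.
Forge substitutes q_L(q_F) into its own profit: π_F = q_F(193 - 3q_F - (183 - 3q_F)/2) - 5q_F = (203/2 - (3/2)q_F)q_F - 5q_F.
Leader FOC: 193/2 - 3q_F = 0, so q_F = 193/6.
Then q_L = (183 - 3·(193/6))/6 = 173/12.
Price P = 193 - 3·(559/12) = 213/4.
Forge's profit: (213/4 - 5)·(193/6) = 1552.0417.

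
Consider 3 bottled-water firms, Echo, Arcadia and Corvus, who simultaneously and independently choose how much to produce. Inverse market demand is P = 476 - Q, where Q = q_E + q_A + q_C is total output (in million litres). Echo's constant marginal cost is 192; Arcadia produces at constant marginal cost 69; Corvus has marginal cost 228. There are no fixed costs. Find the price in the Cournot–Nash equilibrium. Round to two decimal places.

Echo's profit: π_E = (476 - Q)q_E - (192q_E). Setting ∂π_E/∂q_E = 0: 284 - 2q_E - (q_A + q_C) = 0.
Arcadia's first-order condition: 407 - 2q_A - (q_E + q_C) = 0.
Corvus's first-order condition: 248 - 2q_C - (q_E + q_A) = 0.
Summing all 3 equations gives 939 − 4Q = 0, hence Q = 939/4.
Back-substituting: q_E = (284 − 939/4) = 197/4, q_A = (407 − 939/4) = 689/4, q_C = (248 − 939/4) = 53/4.
Total output Q = 939/4, so price P = 476 - 939/4 = 965/4.

241.25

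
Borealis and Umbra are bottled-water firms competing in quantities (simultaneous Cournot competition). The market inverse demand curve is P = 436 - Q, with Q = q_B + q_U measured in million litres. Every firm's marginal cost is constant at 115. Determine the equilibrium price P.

Each firm earns π_i = (436 - Q)q_i - 115q_i.
First-order condition (treating rivals' output as given): 321 - 2q_i - q_j = 0.
With identical firms every q_j equals q_i, so q_j = q_i and 321 = 3q_i, giving q_i = 107.
Total output Q = 214, so price P = 436 - 214 = 222.

222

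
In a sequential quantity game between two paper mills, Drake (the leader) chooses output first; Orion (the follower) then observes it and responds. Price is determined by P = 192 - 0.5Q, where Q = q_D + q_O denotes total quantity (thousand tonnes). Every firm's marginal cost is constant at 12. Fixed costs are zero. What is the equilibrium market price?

The follower Orion best-responds to any q_D: π_O = (192 - 0.5Q)q_O - 12q_O.
Follower FOC: 180 - (1/2)q_D - q_O = 0, so q_O(q_D) = (180 - (1/2)q_D).
Drake substitutes q_O(q_D) into its own profit: π_D = q_D(192 - (1/2)q_D - (180 - (1/2)q_D)/2) - 12q_D = (102 - (1/4)q_D)q_D - 12q_D.
The leader's first-order condition 90 - (1/2)q_D = 0 yields q_D = 180.
Then q_O = (180 - (1/2)·180) = 90.
Total output Q = 270, so price P = 192 - (1/2)·270 = 57.

57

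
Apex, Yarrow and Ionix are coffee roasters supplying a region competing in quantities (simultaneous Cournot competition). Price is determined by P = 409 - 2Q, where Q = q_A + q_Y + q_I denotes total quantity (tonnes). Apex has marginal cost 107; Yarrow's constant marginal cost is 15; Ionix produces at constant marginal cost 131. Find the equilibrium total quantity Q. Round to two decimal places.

Apex's profit: π_A = (409 - 2Q)q_A - (107q_A). Setting ∂π_A/∂q_A = 0: 302 - 4q_A - 2(q_Y + q_I) = 0.
Yarrow's first-order condition: 394 - 4q_Y - 2(q_A + q_I) = 0.
Ionix's first-order condition: 278 - 4q_I - 2(q_A + q_Y) = 0.
Summing all 3 equations gives 974 − 8Q = 0, hence Q = 487/4.
Back-substituting: q_A = (302 − 487/2)/2 = 117/4, q_Y = (394 − 487/2)/2 = 301/4, q_I = (278 − 487/2)/2 = 69/4.
Total output Q = 117/4 + 301/4 + 69/4 = 487/4.

121.75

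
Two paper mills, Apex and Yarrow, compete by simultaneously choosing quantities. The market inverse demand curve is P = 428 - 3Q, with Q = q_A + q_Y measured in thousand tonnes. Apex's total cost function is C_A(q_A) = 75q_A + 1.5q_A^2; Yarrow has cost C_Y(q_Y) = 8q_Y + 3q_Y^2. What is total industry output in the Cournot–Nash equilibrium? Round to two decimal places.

Apex's profit: π_A = (428 - 3Q)q_A - (75q_A + (3/2)q_A²). Setting ∂π_A/∂q_A = 0: 353 - 9q_A - 3(q_Y) = 0.
Yarrow's first-order condition: 420 - 12q_Y - 3(q_A) = 0.
Rearranging gives the reaction functions q_A = (353 - 3q_Y)/9 and q_Y = (420 - 3q_A)/12.
Substituting one into the other gives q_A = 992/33 and q_Y = 907/33.
Total output Q = 992/33 + 907/33 = 633/11.

57.55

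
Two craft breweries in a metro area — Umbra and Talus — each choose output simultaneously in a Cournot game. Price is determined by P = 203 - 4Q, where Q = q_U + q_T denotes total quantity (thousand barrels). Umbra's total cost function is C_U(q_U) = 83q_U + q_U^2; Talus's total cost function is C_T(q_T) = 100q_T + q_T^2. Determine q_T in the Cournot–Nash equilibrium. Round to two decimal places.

6.55

Umbra's profit: π_U = (203 - 4Q)q_U - (83q_U + q_U²). Setting ∂π_U/∂q_U = 0: 120 - 10q_U - 4(q_T) = 0.
Talus's first-order condition: 103 - 10q_T - 4(q_U) = 0.
So q_U = (120 - 4q_T)/10 and q_T = (103 - 4q_U)/10.
Solving the pair: q_U = 197/21, q_T = 275/42.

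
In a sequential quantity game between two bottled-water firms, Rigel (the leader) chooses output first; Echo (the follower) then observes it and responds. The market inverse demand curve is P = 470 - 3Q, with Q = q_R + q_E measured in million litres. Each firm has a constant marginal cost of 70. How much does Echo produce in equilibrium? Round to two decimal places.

33.33

Solve by backward induction. Given q_R, the follower Echo maximises π_E = (470 - 3q_R - 3q_E)q_E - 70q_E.
∂π_E/∂q_E = 400 - 3q_R - 6q_E = 0 gives the reaction function q_E = (400 - 3q_R)/6.
Rigel substitutes q_E(q_R) into its own profit: π_R = q_R(470 - 3q_R - (400 - 3q_R)/2) - 70q_R = (270 - (3/2)q_R)q_R - 70q_R.
Leader FOC: 200 - 3q_R = 0, so q_R = 200/3.
Then q_E = (400 - 3·(200/3))/6 = 100/3.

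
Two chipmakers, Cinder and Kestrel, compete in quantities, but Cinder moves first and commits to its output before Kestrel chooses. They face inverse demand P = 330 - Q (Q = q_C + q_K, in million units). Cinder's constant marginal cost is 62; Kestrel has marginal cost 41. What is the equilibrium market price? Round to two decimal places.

The follower Kestrel best-responds to any q_C: π_K = (330 - Q)q_K - 41q_K.
∂π_K/∂q_K = 289 - q_C - 2q_K = 0 gives the reaction function q_K = (289 - q_C)/2.
The leader anticipates this reaction. Substituting into P = 330 - Q gives P = 371/2 - (1/2)q_C, so π_C = (371/2 - (1/2)q_C)q_C - 62q_C.
Leader FOC: 247/2 - q_C = 0, so q_C = 247/2.
Then q_K = (289 - 247/2)/2 = 331/4.
Total output Q = 825/4, so price P = 330 - 825/4 = 495/4.

123.75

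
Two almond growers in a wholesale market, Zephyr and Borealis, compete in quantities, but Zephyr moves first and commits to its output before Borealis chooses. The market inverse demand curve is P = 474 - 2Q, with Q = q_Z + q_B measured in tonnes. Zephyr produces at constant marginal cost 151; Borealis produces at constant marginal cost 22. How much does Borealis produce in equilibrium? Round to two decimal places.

88.75

The follower Borealis best-responds to any q_Z: π_B = (474 - 2Q)q_B - 22q_B.
Follower FOC: 452 - 2q_Z - 4q_B = 0, so q_B(q_Z) = (452 - 2q_Z)/4.
Zephyr substitutes q_B(q_Z) into its own profit: π_Z = q_Z(474 - 2q_Z - (452 - 2q_Z)/2) - 151q_Z = (248 - q_Z)q_Z - 151q_Z.
Leader FOC: 97 - 2q_Z = 0, so q_Z = 97/2.
Then q_B = (452 - 2·(97/2))/4 = 355/4.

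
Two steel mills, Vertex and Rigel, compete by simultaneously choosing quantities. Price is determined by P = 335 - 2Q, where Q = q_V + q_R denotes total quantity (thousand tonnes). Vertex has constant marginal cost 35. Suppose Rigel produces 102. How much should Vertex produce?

24

With the rival's output fixed at 102, Vertex's profit is π_V = (335 - 2·102 - 2q_V)q_V - (35q_V) = (131 - 2q_V)q_V - (35q_V).
∂π_V/∂q_V = 96 - 4q_V = 0, so q_V = 24.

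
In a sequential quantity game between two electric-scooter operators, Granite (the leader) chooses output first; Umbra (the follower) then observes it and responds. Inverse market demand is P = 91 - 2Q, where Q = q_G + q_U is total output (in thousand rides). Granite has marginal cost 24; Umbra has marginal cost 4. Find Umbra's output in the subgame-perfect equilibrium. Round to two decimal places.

Solve by backward induction. Given q_G, the follower Umbra maximises π_U = (91 - 2q_G - 2q_U)q_U - 4q_U.
Follower FOC: 87 - 2q_G - 4q_U = 0, so q_U(q_G) = (87 - 2q_G)/4.
The leader anticipates this reaction. Substituting into P = 91 - 2Q gives P = 95/2 - q_G, so π_G = (95/2 - q_G)q_G - 24q_G.
Maximising: ∂π_G/∂q_G = 47/2 - 2q_G = 0, giving q_G = 47/4.
Then q_U = (87 - 2·(47/4))/4 = 127/8.

15.88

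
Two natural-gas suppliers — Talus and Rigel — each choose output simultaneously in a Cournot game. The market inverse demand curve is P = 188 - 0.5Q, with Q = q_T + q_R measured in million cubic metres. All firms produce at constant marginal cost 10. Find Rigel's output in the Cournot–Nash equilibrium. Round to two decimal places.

A representative firm's profit is π_i = q_i(188 - 0.5Q) - 10q_i.
Setting ∂π_i/∂q_i = 0 with rivals' quantities fixed: 178 - q_i - (1/2)q_j = 0.
With identical firms every q_j equals q_i, so q_j = q_i and 178 = (3/2)q_i, giving q_i = 356/3.

118.67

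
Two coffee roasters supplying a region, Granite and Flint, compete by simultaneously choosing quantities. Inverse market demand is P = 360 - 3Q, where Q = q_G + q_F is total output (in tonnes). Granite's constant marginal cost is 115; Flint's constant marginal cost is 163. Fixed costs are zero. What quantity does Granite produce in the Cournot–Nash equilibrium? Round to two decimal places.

32.56

Granite's profit: π_G = (360 - 3Q)q_G - (115q_G). Setting ∂π_G/∂q_G = 0: 245 - 6q_G - 3(q_F) = 0.
Flint's profit: π_F = (360 - 3Q)q_F - (163q_F). Setting ∂π_F/∂q_F = 0: 197 - 6q_F - 3(q_G) = 0.
Rearranging gives the reaction functions q_G = (245 - 3q_F)/6 and q_F = (197 - 3q_G)/6.
Solving the pair: q_G = 293/9, q_F = 149/9.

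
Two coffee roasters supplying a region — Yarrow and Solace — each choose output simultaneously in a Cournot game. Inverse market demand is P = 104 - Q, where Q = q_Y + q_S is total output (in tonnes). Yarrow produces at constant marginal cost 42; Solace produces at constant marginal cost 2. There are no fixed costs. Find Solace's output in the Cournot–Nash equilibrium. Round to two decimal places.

47.33

Yarrow's profit: π_Y = (104 - Q)q_Y - (42q_Y). Setting ∂π_Y/∂q_Y = 0: 62 - 2q_Y - (q_S) = 0.
Solace's first-order condition: 102 - 2q_S - (q_Y) = 0.
Best responses: q_Y = (62 - q_S)/2, q_S = (102 - q_Y)/2.
Solving the pair: q_Y = 22/3, q_S = 142/3.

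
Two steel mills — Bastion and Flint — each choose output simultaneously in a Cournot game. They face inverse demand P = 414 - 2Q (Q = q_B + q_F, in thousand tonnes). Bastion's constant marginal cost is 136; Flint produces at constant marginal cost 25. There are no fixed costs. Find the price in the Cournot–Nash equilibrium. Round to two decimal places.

191.67

Bastion's profit: π_B = (414 - 2Q)q_B - (136q_B). Setting ∂π_B/∂q_B = 0: 278 - 4q_B - 2(q_F) = 0.
Flint's first-order condition: 389 - 4q_F - 2(q_B) = 0.
Best responses: q_B = (278 - 2q_F)/4, q_F = (389 - 2q_B)/4.
Solving the pair: q_B = 167/6, q_F = 250/3.
Total output Q = 667/6, so price P = 414 - 2·(667/6) = 575/3.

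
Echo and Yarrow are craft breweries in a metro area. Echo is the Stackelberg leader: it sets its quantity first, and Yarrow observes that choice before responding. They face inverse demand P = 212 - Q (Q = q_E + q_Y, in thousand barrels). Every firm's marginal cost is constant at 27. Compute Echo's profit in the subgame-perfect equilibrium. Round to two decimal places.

Solve by backward induction. Given q_E, the follower Yarrow maximises π_Y = (212 - q_E - q_Y)q_Y - 27q_Y.
∂π_Y/∂q_Y = 185 - q_E - 2q_Y = 0 gives the reaction function q_Y = (185 - q_E)/2.
Echo substitutes q_Y(q_E) into its own profit: π_E = q_E(212 - q_E - (185 - q_E)/2) - 27q_E = (239/2 - (1/2)q_E)q_E - 27q_E.
Maximising: ∂π_E/∂q_E = 185/2 - q_E = 0, giving q_E = 185/2.
Then q_Y = (185 - 185/2)/2 = 185/4.
Price P = 212 - 555/4 = 293/4.
Echo's profit: (293/4 - 27)·(185/2) = 4278.1250.

4278.13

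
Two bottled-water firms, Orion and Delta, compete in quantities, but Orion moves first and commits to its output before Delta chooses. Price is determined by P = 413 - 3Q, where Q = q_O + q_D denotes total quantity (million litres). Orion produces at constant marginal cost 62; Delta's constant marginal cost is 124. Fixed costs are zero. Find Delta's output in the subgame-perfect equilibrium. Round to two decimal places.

Solve by backward induction. Given q_O, the follower Delta maximises π_D = (413 - 3q_O - 3q_D)q_D - 124q_D.
Setting the follower's marginal profit to zero, 289 - 3q_O - 6q_D = 0, i.e. q_D = (289 - 3q_O)/6.
Orion substitutes q_D(q_O) into its own profit: π_O = q_O(413 - 3q_O - (289 - 3q_O)/2) - 62q_O = (537/2 - (3/2)q_O)q_O - 62q_O.
Maximising: ∂π_O/∂q_O = 413/2 - 3q_O = 0, giving q_O = 413/6.
Then q_D = (289 - 3·(413/6))/6 = 55/4.

13.75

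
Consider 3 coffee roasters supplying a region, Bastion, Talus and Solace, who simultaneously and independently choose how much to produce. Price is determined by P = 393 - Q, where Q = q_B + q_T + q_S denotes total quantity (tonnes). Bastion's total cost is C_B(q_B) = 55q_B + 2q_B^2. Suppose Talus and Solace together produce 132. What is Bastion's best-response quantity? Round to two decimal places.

34.33

With rivals' combined output fixed at 132, Bastion's profit is π_B = (393 - 132 - q_B)q_B - (55q_B + 2q_B²) = (261 - q_B)q_B - (55q_B + 2q_B²).
∂π_B/∂q_B = 206 - 6q_B = 0, so q_B = 103/3.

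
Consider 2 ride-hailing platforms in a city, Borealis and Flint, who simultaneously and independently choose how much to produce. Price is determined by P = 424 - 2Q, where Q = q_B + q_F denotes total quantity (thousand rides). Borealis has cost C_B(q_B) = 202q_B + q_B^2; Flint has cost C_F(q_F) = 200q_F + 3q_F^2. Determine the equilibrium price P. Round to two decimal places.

328.57

Borealis's profit: π_B = (424 - 2Q)q_B - (202q_B + q_B²). Setting ∂π_B/∂q_B = 0: 222 - 6q_B - 2(q_F) = 0.
Flint's profit: π_F = (424 - 2Q)q_F - (200q_F + 3q_F²). Setting ∂π_F/∂q_F = 0: 224 - 10q_F - 2(q_B) = 0.
Best responses: q_B = (222 - 2q_F)/6, q_F = (224 - 2q_B)/10.
Substituting one into the other gives q_B = 443/14 and q_F = 225/14.
Total output Q = 334/7, so price P = 424 - 2·(334/7) = 328.5714.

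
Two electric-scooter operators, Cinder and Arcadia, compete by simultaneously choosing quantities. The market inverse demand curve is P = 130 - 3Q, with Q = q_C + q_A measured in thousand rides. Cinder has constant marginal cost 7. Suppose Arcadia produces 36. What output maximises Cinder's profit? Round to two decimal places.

With the rival's output fixed at 36, Cinder's profit is π_C = (130 - 3·36 - 3q_C)q_C - (7q_C) = (22 - 3q_C)q_C - (7q_C).
∂π_C/∂q_C = 15 - 6q_C = 0, so q_C = 5/2.

2.50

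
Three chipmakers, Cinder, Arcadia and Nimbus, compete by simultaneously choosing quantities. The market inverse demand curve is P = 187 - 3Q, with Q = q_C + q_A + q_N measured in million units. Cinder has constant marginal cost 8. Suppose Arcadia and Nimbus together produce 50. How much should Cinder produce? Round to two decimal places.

4.83

With rivals' combined output fixed at 50, Cinder's profit is π_C = (187 - 3·50 - 3q_C)q_C - (8q_C) = (37 - 3q_C)q_C - (8q_C).
∂π_C/∂q_C = 29 - 6q_C = 0, so q_C = 29/6.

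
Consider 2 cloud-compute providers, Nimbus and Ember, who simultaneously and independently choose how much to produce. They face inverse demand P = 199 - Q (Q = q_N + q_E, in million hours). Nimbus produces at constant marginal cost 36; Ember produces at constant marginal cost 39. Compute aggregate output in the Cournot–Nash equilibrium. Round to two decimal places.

Nimbus's profit: π_N = (199 - Q)q_N - (36q_N). Setting ∂π_N/∂q_N = 0: 163 - 2q_N - (q_E) = 0.
Ember's profit: π_E = (199 - Q)q_E - (39q_E). Setting ∂π_E/∂q_E = 0: 160 - 2q_E - (q_N) = 0.
Rearranging gives the reaction functions q_N = (163 - q_E)/2 and q_E = (160 - q_N)/2.
Substituting one into the other gives q_N = 166/3 and q_E = 157/3.
Total output Q = 166/3 + 157/3 = 323/3.

107.67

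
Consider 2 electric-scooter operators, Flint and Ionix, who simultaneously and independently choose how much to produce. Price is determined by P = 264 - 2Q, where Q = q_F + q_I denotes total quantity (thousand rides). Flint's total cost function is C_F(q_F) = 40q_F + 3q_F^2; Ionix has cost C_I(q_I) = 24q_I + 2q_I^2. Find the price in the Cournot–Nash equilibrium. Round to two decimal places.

Flint's profit: π_F = (264 - 2Q)q_F - (40q_F + 3q_F²). Setting ∂π_F/∂q_F = 0: 224 - 10q_F - 2(q_I) = 0.
Ionix's profit: π_I = (264 - 2Q)q_I - (24q_I + 2q_I²). Setting ∂π_I/∂q_I = 0: 240 - 8q_I - 2(q_F) = 0.
So q_F = (224 - 2q_I)/10 and q_I = (240 - 2q_F)/8.
Solving the pair: q_F = 328/19, q_I = 488/19.
Total output Q = 816/19, so price P = 264 - 2·(816/19) = 178.1053.

178.11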